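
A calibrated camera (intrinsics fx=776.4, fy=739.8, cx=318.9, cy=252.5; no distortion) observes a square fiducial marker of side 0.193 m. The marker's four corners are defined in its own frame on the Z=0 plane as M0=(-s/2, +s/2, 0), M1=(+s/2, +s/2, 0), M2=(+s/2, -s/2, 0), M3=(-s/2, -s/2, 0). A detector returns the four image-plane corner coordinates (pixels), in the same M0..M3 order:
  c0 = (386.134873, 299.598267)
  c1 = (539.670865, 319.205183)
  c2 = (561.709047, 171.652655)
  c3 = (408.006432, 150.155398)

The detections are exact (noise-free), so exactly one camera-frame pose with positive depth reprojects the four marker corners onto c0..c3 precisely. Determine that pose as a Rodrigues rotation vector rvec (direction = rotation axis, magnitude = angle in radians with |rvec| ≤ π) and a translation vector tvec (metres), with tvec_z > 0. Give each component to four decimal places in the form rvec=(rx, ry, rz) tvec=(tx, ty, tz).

Intrinsics K: fx=776.4, fy=739.8, cx=318.9, cy=252.5
Marker side s = 0.193 m; corners in marker frame (Z=0):
  M0 = (-0.0965, +0.0965, 0)
  M1 = (+0.0965, +0.0965, 0)
  M2 = (+0.0965, -0.0965, 0)
  M3 = (-0.0965, -0.0965, 0)
Detected image corners:
  c0 = (386.134873, 299.598267) px
  c1 = (539.670865, 319.205183) px
  c2 = (561.709047, 171.652655) px
  c3 = (408.006432, 150.155398) px
Planar DLT: solve 8×8 A·h = b for H (H[2,2]=1):
  H  [+826.24253 -106.76658 +474.33842]
  H  [+121.51039 +772.85750 +235.32197]
  H  [+0.06392 +0.01475 +1.00000]
B = K⁻¹H; ‖b₁‖=1.049619, ‖b₂‖=1.049619; λ = 2/(‖b₁‖+‖b₂‖) = 0.952726, sign → tz>0 ⇒ λ=+0.952726
r₁ = λ·B[:,0] = (+0.98888,+0.13570,+0.06089); r₂ = λ·B[:,1] = (-0.13679,+0.99050,+0.01406)
r₃ = r₁×r₂ = (-0.05841,-0.02223,+0.99805); SVD([r₁ r₂ r₃]) → R = UVᵀ:
  R  [+0.98888 -0.13679 -0.05841]
  R  [+0.13570 +0.99050 -0.02223]
  R  [+0.06089 +0.01406 +0.99805]
t = (+0.19074, -0.02212, +0.95273) m
tr R = 2.977423; θ = arccos((tr R − 1)/2) = 0.150399 rad = 8.617°
axis k = ((R−Rᵀ)₃₂, (R−Rᵀ)₁₃, (R−Rᵀ)₂₁) / (2 sinθ) = (+0.121093, -0.398117, +0.909307)
rvec = θ·k = (+0.018212, -0.059876, +0.136759)

rvec=(0.0182, -0.0599, 0.1368) tvec=(0.1907, -0.0221, 0.9527)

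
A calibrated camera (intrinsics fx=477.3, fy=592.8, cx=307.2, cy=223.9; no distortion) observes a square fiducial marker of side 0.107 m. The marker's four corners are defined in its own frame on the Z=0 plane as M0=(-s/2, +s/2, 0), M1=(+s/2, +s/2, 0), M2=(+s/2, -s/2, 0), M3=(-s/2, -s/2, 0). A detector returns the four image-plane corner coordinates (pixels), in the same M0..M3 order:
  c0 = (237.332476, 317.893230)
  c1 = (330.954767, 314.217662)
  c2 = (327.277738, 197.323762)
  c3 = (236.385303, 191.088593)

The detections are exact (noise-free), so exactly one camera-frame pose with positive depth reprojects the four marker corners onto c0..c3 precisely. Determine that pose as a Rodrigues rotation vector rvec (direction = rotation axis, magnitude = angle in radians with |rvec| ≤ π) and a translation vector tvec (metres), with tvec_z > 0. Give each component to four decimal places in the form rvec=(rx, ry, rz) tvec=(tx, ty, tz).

rvec=(-0.1585, -0.4093, 0.0001) tvec=(-0.0243, 0.0265, 0.5192)

Intrinsics K: fx=477.3, fy=592.8, cx=307.2, cy=223.9
Marker side s = 0.107 m; corners in marker frame (Z=0):
  M0 = (-0.0535, +0.0535, 0)
  M1 = (+0.0535, +0.0535, 0)
  M2 = (+0.0535, -0.0535, 0)
  M3 = (-0.0535, -0.0535, 0)
Detected image corners:
  c0 = (237.332476, 317.893230) px
  c1 = (330.954767, 314.217662) px
  c2 = (327.277738, 197.323762) px
  c3 = (236.385303, 191.088593) px
Planar DLT: solve 8×8 A·h = b for H (H[2,2]=1):
  H  [+1078.00834 -61.54058 +284.85291]
  H  [+207.42327 +1061.45351 +254.19323]
  H  [+0.76326 -0.29567 +1.00000]
B = K⁻¹H; ‖b₁‖=1.926067, ‖b₂‖=1.926067; λ = 2/(‖b₁‖+‖b₂‖) = 0.519193, sign → tz>0 ⇒ λ=+0.519193
r₁ = λ·B[:,0] = (+0.91757,+0.03199,+0.39628); r₂ = λ·B[:,1] = (+0.03186,+0.98763,-0.15351)
r₃ = r₁×r₂ = (-0.39629,+0.15348,+0.90521); SVD([r₁ r₂ r₃]) → R = UVᵀ:
  R  [+0.91757 +0.03186 -0.39629]
  R  [+0.03199 +0.98763 +0.15348]
  R  [+0.39628 -0.15351 +0.90521]
t = (-0.02431, +0.02653, +0.51919) m
tr R = 2.810415; θ = arccos((tr R − 1)/2) = 0.438929 rad = 25.149°
axis k = ((R−Rᵀ)₃₂, (R−Rᵀ)₁₃, (R−Rᵀ)₂₁) / (2 sinθ) = (-0.361187, -0.932493, +0.000160)
rvec = θ·k = (-0.158535, -0.409299, +0.000070)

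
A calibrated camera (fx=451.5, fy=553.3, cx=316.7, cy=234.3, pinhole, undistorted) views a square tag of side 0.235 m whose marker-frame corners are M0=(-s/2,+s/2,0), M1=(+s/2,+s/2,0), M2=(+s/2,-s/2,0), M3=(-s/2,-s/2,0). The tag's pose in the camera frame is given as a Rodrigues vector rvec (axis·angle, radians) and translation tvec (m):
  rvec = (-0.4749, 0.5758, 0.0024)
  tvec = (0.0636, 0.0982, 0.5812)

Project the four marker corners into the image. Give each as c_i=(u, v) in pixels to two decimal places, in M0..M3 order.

c0=(277.89, 438.13) c1=(458.17, 456.11) c2=(457.71, 213.22) c3=(303.86, 241.02)

Intrinsics K: fx=451.5, fy=553.3, cx=316.7, cy=234.3
Marker side s = 0.235 m; corners in marker frame (Z=0):
  M0 = (-0.1175, +0.1175, 0)
  M1 = (+0.1175, +0.1175, 0)
  M2 = (+0.1175, -0.1175, 0)
  M3 = (-0.1175, -0.1175, 0)
rvec = (-0.4749, 0.5758, 0.0024), |rvec| = θ = 0.74638 rad = 42.764°
Rodrigues: sinθ=0.67898, 1−cosθ=0.26585; R = I + sinθ·[k]× + (1−cosθ)·[k]×²:
    [+0.84178 -0.13268 +0.52326]
    [-0.12831 +0.89237 +0.43268]
    [-0.52435 -0.43136 +0.73416]
t = (0.0636, 0.0982, 0.5812) m
M0: Pc = R·M0+t = (-0.05090, +0.21813, +0.59213); u = 451.5·(-0.05090)/0.59213 + 316.7 = 277.8896, v = 553.3·(+0.21813)/0.59213 + 234.3 = 438.1269
M1: Pc = R·M1+t = (+0.14692, +0.18798, +0.46890); u = 451.5·(+0.14692)/0.46890 + 316.7 = 458.1664, v = 553.3·(+0.18798)/0.46890 + 234.3 = 456.1104
M2: Pc = R·M2+t = (+0.17810, -0.02173, +0.57027); u = 451.5·(+0.17810)/0.57027 + 316.7 = 457.7051, v = 553.3·(-0.02173)/0.57027 + 234.3 = 213.2168
M3: Pc = R·M3+t = (-0.01972, +0.00842, +0.69350); u = 451.5·(-0.01972)/0.69350 + 316.7 = 303.8616, v = 553.3·(+0.00842)/0.69350 + 234.3 = 241.0201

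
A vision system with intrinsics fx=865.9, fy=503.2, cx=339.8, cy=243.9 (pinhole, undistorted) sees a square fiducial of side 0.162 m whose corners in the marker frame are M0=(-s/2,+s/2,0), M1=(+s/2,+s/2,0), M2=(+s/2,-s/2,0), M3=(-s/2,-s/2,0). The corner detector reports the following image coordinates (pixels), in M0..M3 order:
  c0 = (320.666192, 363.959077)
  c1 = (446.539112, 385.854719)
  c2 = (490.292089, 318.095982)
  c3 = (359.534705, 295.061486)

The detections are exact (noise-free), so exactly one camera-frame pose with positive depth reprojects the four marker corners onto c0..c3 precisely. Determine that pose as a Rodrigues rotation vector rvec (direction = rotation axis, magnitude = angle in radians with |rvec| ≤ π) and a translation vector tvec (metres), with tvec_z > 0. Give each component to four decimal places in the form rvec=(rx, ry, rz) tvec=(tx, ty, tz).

Intrinsics K: fx=865.9, fy=503.2, cx=339.8, cy=243.9
Marker side s = 0.162 m; corners in marker frame (Z=0):
  M0 = (-0.0810, +0.0810, 0)
  M1 = (+0.0810, +0.0810, 0)
  M2 = (+0.0810, -0.0810, 0)
  M3 = (-0.0810, -0.0810, 0)
Detected image corners:
  c0 = (320.666192, 363.959077) px
  c1 = (446.539112, 385.854719) px
  c2 = (490.292089, 318.095982) px
  c3 = (359.534705, 295.061486) px
Planar DLT: solve 8×8 A·h = b for H (H[2,2]=1):
  H  [+801.14193 -157.02550 +403.97285]
  H  [+146.50134 +504.38111 +341.43480]
  H  [+0.02318 +0.24244 +1.00000]
B = K⁻¹H; ‖b₁‖=0.958205, ‖b₂‖=0.958205; λ = 2/(‖b₁‖+‖b₂‖) = 1.043618, sign → tz>0 ⇒ λ=+1.043618
r₁ = λ·B[:,0] = (+0.95608,+0.29211,+0.02419); r₂ = λ·B[:,1] = (-0.28854,+0.92343,+0.25301)
r₃ = r₁×r₂ = (+0.05157,-0.24888,+0.96716); SVD([r₁ r₂ r₃]) → R = UVᵀ:
  R  [+0.95608 -0.28854 +0.05157]
  R  [+0.29211 +0.92343 -0.24888]
  R  [+0.02419 +0.25301 +0.96716]
t = (+0.07734, +0.20228, +1.04362) m
tr R = 2.846671; θ = arccos((tr R − 1)/2) = 0.394118 rad = 22.581°
axis k = ((R−Rᵀ)₃₂, (R−Rᵀ)₁₃, (R−Rᵀ)₂₁) / (2 sinθ) = (+0.653513, +0.035660, +0.756075)
rvec = θ·k = (+0.257562, +0.014054, +0.297983)

rvec=(0.2576, 0.0141, 0.2980) tvec=(0.0773, 0.2023, 1.0436)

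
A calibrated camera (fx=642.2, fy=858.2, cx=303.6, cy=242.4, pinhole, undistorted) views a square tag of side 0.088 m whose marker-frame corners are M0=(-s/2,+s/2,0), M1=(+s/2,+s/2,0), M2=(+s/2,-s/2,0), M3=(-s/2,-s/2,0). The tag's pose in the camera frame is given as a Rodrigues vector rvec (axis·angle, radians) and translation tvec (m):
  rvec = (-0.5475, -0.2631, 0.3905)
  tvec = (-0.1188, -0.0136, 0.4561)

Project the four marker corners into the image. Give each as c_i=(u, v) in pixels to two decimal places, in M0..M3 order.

c0=(45.96, 246.66) c1=(168.46, 320.07) c2=(215.44, 190.68) c3=(106.65, 121.45)

Intrinsics K: fx=642.2, fy=858.2, cx=303.6, cy=242.4
Marker side s = 0.088 m; corners in marker frame (Z=0):
  M0 = (-0.0440, +0.0440, 0)
  M1 = (+0.0440, +0.0440, 0)
  M2 = (+0.0440, -0.0440, 0)
  M3 = (-0.0440, -0.0440, 0)
rvec = (-0.5475, -0.2631, 0.3905), |rvec| = θ = 0.72213 rad = 41.375°
Rodrigues: sinθ=0.66098, 1−cosθ=0.24960; R = I + sinθ·[k]× + (1−cosθ)·[k]×²:
    [+0.89388 -0.28849 -0.34316]
    [+0.42638 +0.78353 +0.45197]
    [+0.13849 -0.55032 +0.82339]
t = (-0.1188, -0.0136, 0.4561) m
M0: Pc = R·M0+t = (-0.17082, +0.00211, +0.42579); u = 642.2·(-0.17082)/0.42579 + 303.6 = 45.9552, v = 858.2·(+0.00211)/0.42579 + 242.4 = 246.6621
M1: Pc = R·M1+t = (-0.09216, +0.03964, +0.43798); u = 642.2·(-0.09216)/0.43798 + 303.6 = 168.4637, v = 858.2·(+0.03964)/0.43798 + 242.4 = 320.0655
M2: Pc = R·M2+t = (-0.06678, -0.02931, +0.48641); u = 642.2·(-0.06678)/0.48641 + 303.6 = 215.4363, v = 858.2·(-0.02931)/0.48641 + 242.4 = 190.6783
M3: Pc = R·M3+t = (-0.14544, -0.06684, +0.47422); u = 642.2·(-0.14544)/0.47422 + 303.6 = 106.6457, v = 858.2·(-0.06684)/0.47422 + 242.4 = 121.4458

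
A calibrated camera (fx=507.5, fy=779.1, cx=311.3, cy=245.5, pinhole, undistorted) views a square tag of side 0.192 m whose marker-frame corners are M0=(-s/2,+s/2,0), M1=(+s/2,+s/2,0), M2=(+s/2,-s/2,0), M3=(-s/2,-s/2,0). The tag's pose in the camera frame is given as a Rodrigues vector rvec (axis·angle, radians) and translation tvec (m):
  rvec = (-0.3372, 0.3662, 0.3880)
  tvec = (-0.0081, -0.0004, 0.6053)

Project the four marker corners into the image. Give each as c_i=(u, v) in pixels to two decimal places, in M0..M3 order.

c0=(203.81, 313.60) c1=(343.21, 406.90) c2=(410.42, 172.82) c3=(273.06, 113.43)

Intrinsics K: fx=507.5, fy=779.1, cx=311.3, cy=245.5
Marker side s = 0.192 m; corners in marker frame (Z=0):
  M0 = (-0.0960, +0.0960, 0)
  M1 = (+0.0960, +0.0960, 0)
  M2 = (+0.0960, -0.0960, 0)
  M3 = (-0.0960, -0.0960, 0)
rvec = (-0.3372, 0.3662, 0.3880), |rvec| = θ = 0.63115 rad = 36.162°
Rodrigues: sinθ=0.59007, 1−cosθ=0.19265; R = I + sinθ·[k]× + (1−cosθ)·[k]×²:
    [+0.86234 -0.42247 +0.27909]
    [+0.30303 +0.87220 +0.38397]
    [-0.40564 -0.24654 +0.88016]
t = (-0.0081, -0.0004, 0.6053) m
M0: Pc = R·M0+t = (-0.13144, +0.05424, +0.62057); u = 507.5·(-0.13144)/0.62057 + 311.3 = 203.8083, v = 779.1·(+0.05424)/0.62057 + 245.5 = 313.5966
M1: Pc = R·M1+t = (+0.03413, +0.11242, +0.54269); u = 507.5·(+0.03413)/0.54269 + 311.3 = 343.2147, v = 779.1·(+0.11242)/0.54269 + 245.5 = 406.8964
M2: Pc = R·M2+t = (+0.11524, -0.05504, +0.59003); u = 507.5·(+0.11524)/0.59003 + 311.3 = 410.4227, v = 779.1·(-0.05504)/0.59003 + 245.5 = 172.8214
M3: Pc = R·M3+t = (-0.05033, -0.11322, +0.66791); u = 507.5·(-0.05033)/0.66791 + 311.3 = 273.0593, v = 779.1·(-0.11322)/0.66791 + 245.5 = 113.4288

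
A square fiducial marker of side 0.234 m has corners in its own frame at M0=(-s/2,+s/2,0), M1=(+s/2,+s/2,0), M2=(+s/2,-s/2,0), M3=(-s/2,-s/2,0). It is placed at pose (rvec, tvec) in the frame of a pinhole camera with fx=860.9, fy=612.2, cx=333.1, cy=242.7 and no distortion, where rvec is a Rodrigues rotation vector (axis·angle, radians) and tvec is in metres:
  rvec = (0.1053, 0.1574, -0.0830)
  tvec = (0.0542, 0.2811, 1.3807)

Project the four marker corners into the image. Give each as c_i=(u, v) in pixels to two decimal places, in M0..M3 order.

Intrinsics K: fx=860.9, fy=612.2, cx=333.1, cy=242.7
Marker side s = 0.234 m; corners in marker frame (Z=0):
  M0 = (-0.1170, +0.1170, 0)
  M1 = (+0.1170, +0.1170, 0)
  M2 = (+0.1170, -0.1170, 0)
  M3 = (-0.1170, -0.1170, 0)
rvec = (0.1053, 0.1574, -0.0830), |rvec| = θ = 0.20677 rad = 11.847°
Rodrigues: sinθ=0.20530, 1−cosθ=0.02130; R = I + sinθ·[k]× + (1−cosθ)·[k]×²:
    [+0.98422 +0.09067 +0.15193]
    [-0.07415 +0.99104 -0.11106]
    [-0.16064 +0.09804 +0.98213]
t = (0.0542, 0.2811, 1.3807) m
M0: Pc = R·M0+t = (-0.05035, +0.40573, +1.41097); u = 860.9·(-0.05035)/1.41097 + 333.1 = 302.3813, v = 612.2·(+0.40573)/1.41097 + 242.7 = 418.7402
M1: Pc = R·M1+t = (+0.17996, +0.38838, +1.37338); u = 860.9·(+0.17996)/1.37338 + 333.1 = 445.9093, v = 612.2·(+0.38838)/1.37338 + 242.7 = 415.8236
M2: Pc = R·M2+t = (+0.15875, +0.15647, +1.35043); u = 860.9·(+0.15875)/1.35043 + 333.1 = 434.3004, v = 612.2·(+0.15647)/1.35043 + 242.7 = 313.6344
M3: Pc = R·M3+t = (-0.07156, +0.17382, +1.38802); u = 860.9·(-0.07156)/1.38802 + 333.1 = 288.7146, v = 612.2·(+0.17382)/1.38802 + 242.7 = 319.3665

c0=(302.38, 418.74) c1=(445.91, 415.82) c2=(434.30, 313.63) c3=(288.71, 319.37)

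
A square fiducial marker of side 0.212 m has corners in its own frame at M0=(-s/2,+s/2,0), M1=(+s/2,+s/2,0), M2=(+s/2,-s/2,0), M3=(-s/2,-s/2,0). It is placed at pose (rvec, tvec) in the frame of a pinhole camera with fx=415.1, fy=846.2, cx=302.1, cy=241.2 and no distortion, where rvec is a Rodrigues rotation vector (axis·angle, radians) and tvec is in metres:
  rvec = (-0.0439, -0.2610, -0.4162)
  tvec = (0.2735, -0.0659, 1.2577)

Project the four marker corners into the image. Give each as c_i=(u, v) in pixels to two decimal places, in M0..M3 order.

Intrinsics K: fx=415.1, fy=846.2, cx=302.1, cy=241.2
Marker side s = 0.212 m; corners in marker frame (Z=0):
  M0 = (-0.1060, +0.1060, 0)
  M1 = (+0.1060, +0.1060, 0)
  M2 = (+0.1060, -0.1060, 0)
  M3 = (-0.1060, -0.1060, 0)
rvec = (-0.0439, -0.2610, -0.4162), |rvec| = θ = 0.49322 rad = 28.260°
Rodrigues: sinθ=0.47347, 1−cosθ=0.11919; R = I + sinθ·[k]× + (1−cosθ)·[k]×²:
    [+0.88175 +0.40514 -0.24159]
    [-0.39392 +0.91419 +0.09536]
    [+0.25950 +0.01108 +0.96568]
t = (0.2735, -0.0659, 1.2577) m
M0: Pc = R·M0+t = (+0.22298, +0.07276, +1.23137); u = 415.1·(+0.22298)/1.23137 + 302.1 = 377.2673, v = 846.2·(+0.07276)/1.23137 + 241.2 = 291.2001
M1: Pc = R·M1+t = (+0.40991, -0.01075, +1.28638); u = 415.1·(+0.40991)/1.28638 + 302.1 = 434.3735, v = 846.2·(-0.01075)/1.28638 + 241.2 = 234.1276
M2: Pc = R·M2+t = (+0.32402, -0.20456, +1.28403); u = 415.1·(+0.32402)/1.28403 + 302.1 = 406.8490, v = 846.2·(-0.20456)/1.28403 + 241.2 = 106.3921
M3: Pc = R·M3+t = (+0.13709, -0.12105, +1.22902); u = 415.1·(+0.13709)/1.22902 + 302.1 = 348.4016, v = 846.2·(-0.12105)/1.22902 + 241.2 = 157.8559

c0=(377.27, 291.20) c1=(434.37, 234.13) c2=(406.85, 106.39) c3=(348.40, 157.86)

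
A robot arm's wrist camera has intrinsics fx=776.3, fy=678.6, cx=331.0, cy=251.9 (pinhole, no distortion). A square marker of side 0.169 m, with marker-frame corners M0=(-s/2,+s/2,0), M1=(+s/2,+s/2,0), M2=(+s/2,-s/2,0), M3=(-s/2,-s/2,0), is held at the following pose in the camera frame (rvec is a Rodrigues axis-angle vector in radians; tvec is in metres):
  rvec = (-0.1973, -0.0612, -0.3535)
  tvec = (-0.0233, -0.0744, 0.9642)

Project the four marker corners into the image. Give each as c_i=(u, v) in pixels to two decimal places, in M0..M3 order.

Intrinsics K: fx=776.3, fy=678.6, cx=331.0, cy=251.9
Marker side s = 0.169 m; corners in marker frame (Z=0):
  M0 = (-0.0845, +0.0845, 0)
  M1 = (+0.0845, +0.0845, 0)
  M2 = (+0.0845, -0.0845, 0)
  M3 = (-0.0845, -0.0845, 0)
rvec = (-0.1973, -0.0612, -0.3535), |rvec| = θ = 0.40943 rad = 23.459°
Rodrigues: sinθ=0.39809, 1−cosθ=0.08265; R = I + sinθ·[k]× + (1−cosθ)·[k]×²:
    [+0.93654 +0.34966 -0.02512]
    [-0.33775 +0.91919 +0.20250]
    [+0.09389 -0.18117 +0.97896]
t = (-0.0233, -0.0744, 0.9642) m
M0: Pc = R·M0+t = (-0.07289, +0.03181, +0.94096); u = 776.3·(-0.07289)/0.94096 + 331.0 = 270.8638, v = 678.6·(+0.03181)/0.94096 + 251.9 = 274.8421
M1: Pc = R·M1+t = (+0.08538, -0.02527, +0.95683); u = 776.3·(+0.08538)/0.95683 + 331.0 = 400.2744, v = 678.6·(-0.02527)/0.95683 + 251.9 = 233.9793
M2: Pc = R·M2+t = (+0.02629, -0.18061, +0.98744); u = 776.3·(+0.02629)/0.98744 + 331.0 = 351.6696, v = 678.6·(-0.18061)/0.98744 + 251.9 = 127.7781
M3: Pc = R·M3+t = (-0.13198, -0.12353, +0.97157); u = 776.3·(-0.13198)/0.97157 + 331.0 = 225.5433, v = 678.6·(-0.12353)/0.97157 + 251.9 = 165.6188

c0=(270.86, 274.84) c1=(400.27, 233.98) c2=(351.67, 127.78) c3=(225.54, 165.62)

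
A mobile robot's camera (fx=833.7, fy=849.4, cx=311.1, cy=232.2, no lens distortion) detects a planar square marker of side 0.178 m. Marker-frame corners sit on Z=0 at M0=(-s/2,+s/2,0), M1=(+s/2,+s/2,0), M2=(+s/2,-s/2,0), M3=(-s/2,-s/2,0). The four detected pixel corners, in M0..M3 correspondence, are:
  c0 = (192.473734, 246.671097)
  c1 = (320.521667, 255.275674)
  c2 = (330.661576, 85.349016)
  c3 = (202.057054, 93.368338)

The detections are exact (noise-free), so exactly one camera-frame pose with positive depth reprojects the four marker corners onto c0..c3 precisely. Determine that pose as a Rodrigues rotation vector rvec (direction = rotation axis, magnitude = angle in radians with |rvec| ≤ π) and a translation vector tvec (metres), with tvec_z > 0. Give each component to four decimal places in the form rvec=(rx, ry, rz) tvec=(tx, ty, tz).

rvec=(-0.0356, 0.5700, 0.0540) tvec=(-0.0594, -0.0684, 0.9348)

Intrinsics K: fx=833.7, fy=849.4, cx=311.1, cy=232.2
Marker side s = 0.178 m; corners in marker frame (Z=0):
  M0 = (-0.0890, +0.0890, 0)
  M1 = (+0.0890, +0.0890, 0)
  M2 = (+0.0890, -0.0890, 0)
  M3 = (-0.0890, -0.0890, 0)
Detected image corners:
  c0 = (192.473734, 246.671097) px
  c1 = (320.521667, 255.275674) px
  c2 = (330.661576, 85.349016) px
  c3 = (202.057054, 93.368338) px
Planar DLT: solve 8×8 A·h = b for H (H[2,2]=1):
  H  [+569.87380 -60.56062 +258.13756]
  H  [-96.76740 +902.13642 +170.01439]
  H  [-0.57784 -0.02004 +1.00000]
B = K⁻¹H; ‖b₁‖=1.069739, ‖b₂‖=1.069739; λ = 2/(‖b₁‖+‖b₂‖) = 0.934807, sign → tz>0 ⇒ λ=+0.934807
r₁ = λ·B[:,0] = (+0.84055,+0.04117,-0.54017); r₂ = λ·B[:,1] = (-0.06092,+0.99797,-0.01873)
r₃ = r₁×r₂ = (+0.53830,+0.04865,+0.84135); SVD([r₁ r₂ r₃]) → R = UVᵀ:
  R  [+0.84055 -0.06092 +0.53830]
  R  [+0.04117 +0.99797 +0.04865]
  R  [-0.54017 -0.01873 +0.84135]
t = (-0.05939, -0.06844, +0.93481) m
tr R = 2.679869; θ = arccos((tr R − 1)/2) = 0.573634 rad = 32.867°
axis k = ((R−Rᵀ)₃₂, (R−Rᵀ)₁₃, (R−Rᵀ)₂₁) / (2 sinθ) = (-0.062082, +0.993630, +0.094053)
rvec = θ·k = (-0.035612, +0.569980, +0.053952)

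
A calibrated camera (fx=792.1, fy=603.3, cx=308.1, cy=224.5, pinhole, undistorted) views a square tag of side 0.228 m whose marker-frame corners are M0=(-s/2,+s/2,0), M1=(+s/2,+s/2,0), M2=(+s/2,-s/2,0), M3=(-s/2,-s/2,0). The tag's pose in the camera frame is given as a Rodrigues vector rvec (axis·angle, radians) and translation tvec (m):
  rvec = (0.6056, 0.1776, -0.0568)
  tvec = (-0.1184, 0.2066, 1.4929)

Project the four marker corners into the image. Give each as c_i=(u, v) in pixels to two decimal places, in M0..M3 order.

Intrinsics K: fx=792.1, fy=603.3, cx=308.1, cy=224.5
Marker side s = 0.228 m; corners in marker frame (Z=0):
  M0 = (-0.1140, +0.1140, 0)
  M1 = (+0.1140, +0.1140, 0)
  M2 = (+0.1140, -0.1140, 0)
  M3 = (-0.1140, -0.1140, 0)
rvec = (0.6056, 0.1776, -0.0568), |rvec| = θ = 0.63366 rad = 36.306°
Rodrigues: sinθ=0.59209, 1−cosθ=0.19413; R = I + sinθ·[k]× + (1−cosθ)·[k]×²:
    [+0.98319 +0.10508 +0.14932]
    [-0.00107 +0.82112 -0.57076]
    [-0.18258 +0.56100 +0.80743]
t = (-0.1184, 0.2066, 1.4929) m
M0: Pc = R·M0+t = (-0.21850, +0.30033, +1.57767); u = 792.1·(-0.21850)/1.57767 + 308.1 = 198.3952, v = 603.3·(+0.30033)/1.57767 + 224.5 = 339.3460
M1: Pc = R·M1+t = (+0.00566, +0.30009, +1.53604); u = 792.1·(+0.00566)/1.53604 + 308.1 = 311.0199, v = 603.3·(+0.30009)/1.53604 + 224.5 = 342.3625
M2: Pc = R·M2+t = (-0.01830, +0.11287, +1.40813); u = 792.1·(-0.01830)/1.40813 + 308.1 = 297.8087, v = 603.3·(+0.11287)/1.40813 + 224.5 = 272.8581
M3: Pc = R·M3+t = (-0.24246, +0.11311, +1.44976); u = 792.1·(-0.24246)/1.44976 + 308.1 = 175.6268, v = 603.3·(+0.11311)/1.44976 + 224.5 = 271.5713

c0=(198.40, 339.35) c1=(311.02, 342.36) c2=(297.81, 272.86) c3=(175.63, 271.57)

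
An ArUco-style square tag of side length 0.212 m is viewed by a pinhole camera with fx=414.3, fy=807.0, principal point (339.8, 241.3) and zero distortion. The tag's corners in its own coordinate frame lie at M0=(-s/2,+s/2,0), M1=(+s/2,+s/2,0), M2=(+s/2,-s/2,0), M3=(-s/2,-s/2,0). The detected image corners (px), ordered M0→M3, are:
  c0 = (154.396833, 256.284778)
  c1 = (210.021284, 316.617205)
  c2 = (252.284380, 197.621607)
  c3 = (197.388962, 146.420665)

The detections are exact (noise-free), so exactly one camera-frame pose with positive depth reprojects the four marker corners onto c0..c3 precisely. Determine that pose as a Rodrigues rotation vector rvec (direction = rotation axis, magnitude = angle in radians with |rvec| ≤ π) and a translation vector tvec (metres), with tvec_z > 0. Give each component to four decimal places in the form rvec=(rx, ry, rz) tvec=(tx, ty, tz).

Intrinsics K: fx=414.3, fy=807.0, cx=339.8, cy=241.3
Marker side s = 0.212 m; corners in marker frame (Z=0):
  M0 = (-0.1060, +0.1060, 0)
  M1 = (+0.1060, +0.1060, 0)
  M2 = (+0.1060, -0.1060, 0)
  M3 = (-0.1060, -0.1060, 0)
Detected image corners:
  c0 = (154.396833, 256.284778) px
  c1 = (210.021284, 316.617205) px
  c2 = (252.284380, 197.621607) px
  c3 = (197.388962, 146.420665) px
Planar DLT: solve 8×8 A·h = b for H (H[2,2]=1):
  H  [+209.42167 -253.27411 +203.36515]
  H  [+204.80611 +480.44539 +226.93848]
  H  [-0.25153 -0.25626 +1.00000]
B = K⁻¹H; ‖b₁‖=0.823491, ‖b₂‖=0.823491; λ = 2/(‖b₁‖+‖b₂‖) = 1.214343, sign → tz>0 ⇒ λ=+1.214343
r₁ = λ·B[:,0] = (+0.86435,+0.39951,-0.30544); r₂ = λ·B[:,1] = (-0.48714,+0.81600,-0.31119)
r₃ = r₁×r₂ = (+0.12492,+0.41776,+0.89993); SVD([r₁ r₂ r₃]) → R = UVᵀ:
  R  [+0.86435 -0.48714 +0.12492]
  R  [+0.39951 +0.81600 +0.41776]
  R  [-0.30544 -0.31119 +0.89993]
t = (-0.39990, -0.02161, +1.21434) m
tr R = 2.580277; θ = arccos((tr R − 1)/2) = 0.659762 rad = 37.802°
axis k = ((R−Rᵀ)₃₂, (R−Rᵀ)₁₃, (R−Rᵀ)₂₁) / (2 sinθ) = (-0.594646, +0.351068, +0.723290)
rvec = θ·k = (-0.392325, +0.231621, +0.477199)

rvec=(-0.3923, 0.2316, 0.4772) tvec=(-0.3999, -0.0216, 1.2143)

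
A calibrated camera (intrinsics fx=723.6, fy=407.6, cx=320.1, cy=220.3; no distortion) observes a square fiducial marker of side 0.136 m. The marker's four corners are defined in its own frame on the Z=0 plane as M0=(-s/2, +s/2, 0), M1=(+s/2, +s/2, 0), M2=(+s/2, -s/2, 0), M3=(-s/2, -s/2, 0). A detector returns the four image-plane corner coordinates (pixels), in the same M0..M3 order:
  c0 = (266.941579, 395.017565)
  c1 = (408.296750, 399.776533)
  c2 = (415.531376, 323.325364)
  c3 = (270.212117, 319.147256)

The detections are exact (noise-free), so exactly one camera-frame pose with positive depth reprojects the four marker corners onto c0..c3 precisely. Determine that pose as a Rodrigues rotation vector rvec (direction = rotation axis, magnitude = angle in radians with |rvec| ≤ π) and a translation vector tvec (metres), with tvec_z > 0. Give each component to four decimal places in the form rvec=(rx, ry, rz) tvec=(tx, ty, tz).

Intrinsics K: fx=723.6, fy=407.6, cx=320.1, cy=220.3
Marker side s = 0.136 m; corners in marker frame (Z=0):
  M0 = (-0.0680, +0.0680, 0)
  M1 = (+0.0680, +0.0680, 0)
  M2 = (+0.0680, -0.0680, 0)
  M3 = (-0.0680, -0.0680, 0)
Detected image corners:
  c0 = (266.941579, 395.017565) px
  c1 = (408.296750, 399.776533) px
  c2 = (415.531376, 323.325364) px
  c3 = (270.212117, 319.147256) px
Planar DLT: solve 8×8 A·h = b for H (H[2,2]=1):
  H  [+1030.66052 +29.78829 +339.87885]
  H  [+8.50128 +632.16926 +359.82650]
  H  [-0.06786 +0.20086 +1.00000]
B = K⁻¹H; ‖b₁‖=1.457091, ‖b₂‖=1.457091; λ = 2/(‖b₁‖+‖b₂‖) = 0.686299, sign → tz>0 ⇒ λ=+0.686299
r₁ = λ·B[:,0] = (+0.99813,+0.03949,-0.04658); r₂ = λ·B[:,1] = (-0.03273,+0.98991,+0.13785)
r₃ = r₁×r₂ = (+0.05155,-0.13607,+0.98936); SVD([r₁ r₂ r₃]) → R = UVᵀ:
  R  [+0.99813 -0.03273 +0.05155]
  R  [+0.03949 +0.98991 -0.13607]
  R  [-0.04658 +0.13785 +0.98936]
t = (+0.01876, +0.23493, +0.68630) m
tr R = 2.977403; θ = arccos((tr R − 1)/2) = 0.150465 rad = 8.621°
axis k = ((R−Rᵀ)₃₂, (R−Rᵀ)₁₃, (R−Rᵀ)₂₁) / (2 sinθ) = (+0.913700, +0.327303, +0.240885)
rvec = θ·k = (+0.137480, +0.049248, +0.036245)

rvec=(0.1375, 0.0492, 0.0362) tvec=(0.0188, 0.2349, 0.6863)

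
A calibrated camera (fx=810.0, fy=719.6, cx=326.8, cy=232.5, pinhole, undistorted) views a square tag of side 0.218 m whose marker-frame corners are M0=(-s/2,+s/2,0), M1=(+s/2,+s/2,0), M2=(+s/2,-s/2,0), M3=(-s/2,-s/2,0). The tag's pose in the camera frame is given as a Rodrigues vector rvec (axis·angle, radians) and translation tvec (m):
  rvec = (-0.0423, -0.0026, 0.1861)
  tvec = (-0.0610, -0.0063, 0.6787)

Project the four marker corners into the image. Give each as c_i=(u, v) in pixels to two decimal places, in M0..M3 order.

c0=(100.62, 318.47) c1=(358.00, 361.58) c2=(405.38, 134.38) c3=(151.44, 91.95)

Intrinsics K: fx=810.0, fy=719.6, cx=326.8, cy=232.5
Marker side s = 0.218 m; corners in marker frame (Z=0):
  M0 = (-0.1090, +0.1090, 0)
  M1 = (+0.1090, +0.1090, 0)
  M2 = (+0.1090, -0.1090, 0)
  M3 = (-0.1090, -0.1090, 0)
rvec = (-0.0423, -0.0026, 0.1861), |rvec| = θ = 0.19086 rad = 10.936°
Rodrigues: sinθ=0.18971, 1−cosθ=0.01816; R = I + sinθ·[k]× + (1−cosθ)·[k]×²:
    [+0.98273 -0.18492 -0.00651]
    [+0.18503 +0.98184 +0.04180]
    [-0.00134 -0.04228 +0.99910]
t = (-0.0610, -0.0063, 0.6787) m
M0: Pc = R·M0+t = (-0.18827, +0.08055, +0.67424); u = 810.0·(-0.18827)/0.67424 + 326.8 = 100.6157, v = 719.6·(+0.08055)/0.67424 + 232.5 = 318.4727
M1: Pc = R·M1+t = (+0.02596, +0.12089, +0.67394); u = 810.0·(+0.02596)/0.67394 + 326.8 = 358.0030, v = 719.6·(+0.12089)/0.67394 + 232.5 = 361.5783
M2: Pc = R·M2+t = (+0.06627, -0.09315, +0.68316); u = 810.0·(+0.06627)/0.68316 + 326.8 = 405.3783, v = 719.6·(-0.09315)/0.68316 + 232.5 = 134.3786
M3: Pc = R·M3+t = (-0.14796, -0.13349, +0.68346); u = 810.0·(-0.14796)/0.68346 + 326.8 = 151.4423, v = 719.6·(-0.13349)/0.68346 + 232.5 = 91.9514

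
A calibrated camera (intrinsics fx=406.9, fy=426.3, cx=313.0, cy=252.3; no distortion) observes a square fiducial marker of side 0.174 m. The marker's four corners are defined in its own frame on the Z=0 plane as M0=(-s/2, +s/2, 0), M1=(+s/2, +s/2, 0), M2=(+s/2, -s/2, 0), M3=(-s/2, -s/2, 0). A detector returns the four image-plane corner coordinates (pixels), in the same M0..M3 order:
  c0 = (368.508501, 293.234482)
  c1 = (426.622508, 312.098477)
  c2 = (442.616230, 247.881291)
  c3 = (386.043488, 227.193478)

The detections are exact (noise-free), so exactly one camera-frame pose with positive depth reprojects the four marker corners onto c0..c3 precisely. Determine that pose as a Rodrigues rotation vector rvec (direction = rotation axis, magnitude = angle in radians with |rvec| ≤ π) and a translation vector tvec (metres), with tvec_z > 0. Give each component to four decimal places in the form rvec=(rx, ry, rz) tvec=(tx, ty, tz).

Intrinsics K: fx=406.9, fy=426.3, cx=313.0, cy=252.3
Marker side s = 0.174 m; corners in marker frame (Z=0):
  M0 = (-0.0870, +0.0870, 0)
  M1 = (+0.0870, +0.0870, 0)
  M2 = (+0.0870, -0.0870, 0)
  M3 = (-0.0870, -0.0870, 0)
Detected image corners:
  c0 = (368.508501, 293.234482) px
  c1 = (426.622508, 312.098477) px
  c2 = (442.616230, 247.881291) px
  c3 = (386.043488, 227.193478) px
Planar DLT: solve 8×8 A·h = b for H (H[2,2]=1):
  H  [+407.01513 -136.32489 +406.49581]
  H  [+165.26081 +347.56933 +269.98663]
  H  [+0.19090 -0.09866 +1.00000]
B = K⁻¹H; ‖b₁‖=0.916653, ‖b₂‖=0.916653; λ = 2/(‖b₁‖+‖b₂‖) = 1.090925, sign → tz>0 ⇒ λ=+1.090925
r₁ = λ·B[:,0] = (+0.93104,+0.29966,+0.20825); r₂ = λ·B[:,1] = (-0.28270,+0.95315,-0.10763)
r₃ = r₁×r₂ = (-0.23075,+0.04134,+0.97213); SVD([r₁ r₂ r₃]) → R = UVᵀ:
  R  [+0.93104 -0.28270 -0.23075]
  R  [+0.29966 +0.95315 +0.04134]
  R  [+0.20825 -0.10763 +0.97213]
t = (+0.25067, +0.04526, +1.09093) m
tr R = 2.856325; θ = arccos((tr R − 1)/2) = 0.381352 rad = 21.850°
axis k = ((R−Rᵀ)₃₂, (R−Rᵀ)₁₃, (R−Rᵀ)₂₁) / (2 sinθ) = (-0.200134, -0.589777, +0.782374)
rvec = θ·k = (-0.076321, -0.224913, +0.298360)

rvec=(-0.0763, -0.2249, 0.2984) tvec=(0.2507, 0.0453, 1.0909)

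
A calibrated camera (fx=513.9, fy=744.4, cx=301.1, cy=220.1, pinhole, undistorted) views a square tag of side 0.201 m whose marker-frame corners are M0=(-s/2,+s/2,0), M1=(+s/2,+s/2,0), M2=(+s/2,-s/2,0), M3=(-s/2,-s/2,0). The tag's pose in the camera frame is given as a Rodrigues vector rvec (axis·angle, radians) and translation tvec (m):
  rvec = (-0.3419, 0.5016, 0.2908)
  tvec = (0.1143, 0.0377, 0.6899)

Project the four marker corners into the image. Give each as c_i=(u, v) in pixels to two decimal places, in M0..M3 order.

Intrinsics K: fx=513.9, fy=744.4, cx=301.1, cy=220.1
Marker side s = 0.201 m; corners in marker frame (Z=0):
  M0 = (-0.1005, +0.1005, 0)
  M1 = (+0.1005, +0.1005, 0)
  M2 = (+0.1005, -0.1005, 0)
  M3 = (-0.1005, -0.1005, 0)
rvec = (-0.3419, 0.5016, 0.2908), |rvec| = θ = 0.67310 rad = 38.566°
Rodrigues: sinθ=0.62341, 1−cosθ=0.21811; R = I + sinθ·[k]× + (1−cosθ)·[k]×²:
    [+0.83817 -0.35189 +0.41671]
    [+0.18677 +0.90302 +0.38688]
    [-0.51244 -0.24644 +0.82260]
t = (0.1143, 0.0377, 0.6899) m
M0: Pc = R·M0+t = (-0.00530, +0.10968, +0.71663); u = 513.9·(-0.00530)/0.71663 + 301.1 = 297.2986, v = 744.4·(+0.10968)/0.71663 + 220.1 = 334.0322
M1: Pc = R·M1+t = (+0.16317, +0.14722, +0.61363); u = 513.9·(+0.16317)/0.61363 + 301.1 = 437.7507, v = 744.4·(+0.14722)/0.61363 + 220.1 = 398.6978
M2: Pc = R·M2+t = (+0.23390, -0.03428, +0.66317); u = 513.9·(+0.23390)/0.66317 + 301.1 = 482.3540, v = 744.4·(-0.03428)/0.66317 + 220.1 = 181.6184
M3: Pc = R·M3+t = (+0.06543, -0.07182, +0.76617); u = 513.9·(+0.06543)/0.76617 + 301.1 = 344.9862, v = 744.4·(-0.07182)/0.76617 + 220.1 = 150.3166

c0=(297.30, 334.03) c1=(437.75, 398.70) c2=(482.35, 181.62) c3=(344.99, 150.32)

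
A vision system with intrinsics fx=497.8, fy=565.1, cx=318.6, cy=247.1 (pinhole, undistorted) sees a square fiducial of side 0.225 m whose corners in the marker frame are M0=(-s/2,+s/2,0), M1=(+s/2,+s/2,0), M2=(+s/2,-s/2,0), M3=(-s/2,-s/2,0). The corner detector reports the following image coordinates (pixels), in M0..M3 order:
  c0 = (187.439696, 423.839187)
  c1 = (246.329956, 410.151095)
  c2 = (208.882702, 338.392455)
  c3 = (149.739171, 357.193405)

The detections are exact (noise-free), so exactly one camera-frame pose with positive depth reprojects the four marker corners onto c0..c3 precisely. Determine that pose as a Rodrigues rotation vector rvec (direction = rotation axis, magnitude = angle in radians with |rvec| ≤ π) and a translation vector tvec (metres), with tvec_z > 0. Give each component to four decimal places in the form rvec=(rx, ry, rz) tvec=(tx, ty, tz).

Intrinsics K: fx=497.8, fy=565.1, cx=318.6, cy=247.1
Marker side s = 0.225 m; corners in marker frame (Z=0):
  M0 = (-0.1125, +0.1125, 0)
  M1 = (+0.1125, +0.1125, 0)
  M2 = (+0.1125, -0.1125, 0)
  M3 = (-0.1125, -0.1125, 0)
Detected image corners:
  c0 = (187.439696, 423.839187) px
  c1 = (246.329956, 410.151095) px
  c2 = (208.882702, 338.392455) px
  c3 = (149.739171, 357.193405) px
Planar DLT: solve 8×8 A·h = b for H (H[2,2]=1):
  H  [+206.46491 +206.32973 +197.58194]
  H  [-179.69482 +383.09961 +383.42409]
  H  [-0.28178 +0.19847 +1.00000]
B = K⁻¹H; ‖b₁‖=0.686643, ‖b₂‖=0.686643; λ = 2/(‖b₁‖+‖b₂‖) = 1.456362, sign → tz>0 ⇒ λ=+1.456362
r₁ = λ·B[:,0] = (+0.86668,-0.28366,-0.41037); r₂ = λ·B[:,1] = (+0.41864,+0.86092,+0.28905)
r₃ = r₁×r₂ = (+0.27131,-0.42231,+0.86490); SVD([r₁ r₂ r₃]) → R = UVᵀ:
  R  [+0.86668 +0.41864 +0.27131]
  R  [-0.28366 +0.86092 -0.42231]
  R  [-0.41037 +0.28905 +0.86490]
t = (-0.35405, +0.35133, +1.45636) m
tr R = 2.592499; θ = arccos((tr R − 1)/2) = 0.649726 rad = 37.227°
axis k = ((R−Rᵀ)₃₂, (R−Rᵀ)₁₃, (R−Rᵀ)₂₁) / (2 sinθ) = (+0.587928, +0.563401, -0.580448)
rvec = θ·k = (+0.381993, +0.366057, -0.377132)

rvec=(0.3820, 0.3661, -0.3771) tvec=(-0.3540, 0.3513, 1.4564)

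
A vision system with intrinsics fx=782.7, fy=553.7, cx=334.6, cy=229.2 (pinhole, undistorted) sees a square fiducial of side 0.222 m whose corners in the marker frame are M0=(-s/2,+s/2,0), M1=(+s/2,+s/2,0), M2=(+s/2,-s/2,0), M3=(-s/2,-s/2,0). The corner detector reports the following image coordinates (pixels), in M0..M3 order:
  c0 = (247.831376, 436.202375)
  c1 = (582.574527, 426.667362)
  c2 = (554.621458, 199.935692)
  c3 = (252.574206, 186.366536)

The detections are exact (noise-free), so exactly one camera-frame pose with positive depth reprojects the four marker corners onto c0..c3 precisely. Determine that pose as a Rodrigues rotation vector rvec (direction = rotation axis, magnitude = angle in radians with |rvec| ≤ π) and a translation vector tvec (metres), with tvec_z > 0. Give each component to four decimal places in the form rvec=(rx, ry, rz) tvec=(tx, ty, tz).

Intrinsics K: fx=782.7, fy=553.7, cx=334.6, cy=229.2
Marker side s = 0.222 m; corners in marker frame (Z=0):
  M0 = (-0.1110, +0.1110, 0)
  M1 = (+0.1110, +0.1110, 0)
  M2 = (+0.1110, -0.1110, 0)
  M3 = (-0.1110, -0.1110, 0)
Detected image corners:
  c0 = (247.831376, 436.202375) px
  c1 = (582.574527, 426.667362) px
  c2 = (554.621458, 199.935692) px
  c3 = (252.574206, 186.366536) px
Planar DLT: solve 8×8 A·h = b for H (H[2,2]=1):
  H  [+1610.76877 -140.07410 +416.88167]
  H  [+149.51292 +921.33032 +306.01254]
  H  [+0.44081 -0.47863 +1.00000]
B = K⁻¹H; ‖b₁‖=1.922781, ‖b₂‖=1.922781; λ = 2/(‖b₁‖+‖b₂‖) = 0.520080, sign → tz>0 ⇒ λ=+0.520080
r₁ = λ·B[:,0] = (+0.97230,+0.04554,+0.22926); r₂ = λ·B[:,1] = (+0.01334,+0.96843,-0.24893)
r₃ = r₁×r₂ = (-0.23335,+0.24509,+0.94100); SVD([r₁ r₂ r₃]) → R = UVᵀ:
  R  [+0.97230 +0.01334 -0.23335]
  R  [+0.04554 +0.96843 +0.24509]
  R  [+0.22926 -0.24893 +0.94100]
t = (+0.05467, +0.07215, +0.52008) m
tr R = 2.881728; θ = arccos((tr R − 1)/2) = 0.345625 rad = 19.803°
axis k = ((R−Rᵀ)₃₂, (R−Rᵀ)₁₃, (R−Rᵀ)₂₁) / (2 sinθ) = (-0.729103, -0.682752, +0.047515)
rvec = θ·k = (-0.251996, -0.235976, +0.016423)

rvec=(-0.2520, -0.2360, 0.0164) tvec=(0.0547, 0.0721, 0.5201)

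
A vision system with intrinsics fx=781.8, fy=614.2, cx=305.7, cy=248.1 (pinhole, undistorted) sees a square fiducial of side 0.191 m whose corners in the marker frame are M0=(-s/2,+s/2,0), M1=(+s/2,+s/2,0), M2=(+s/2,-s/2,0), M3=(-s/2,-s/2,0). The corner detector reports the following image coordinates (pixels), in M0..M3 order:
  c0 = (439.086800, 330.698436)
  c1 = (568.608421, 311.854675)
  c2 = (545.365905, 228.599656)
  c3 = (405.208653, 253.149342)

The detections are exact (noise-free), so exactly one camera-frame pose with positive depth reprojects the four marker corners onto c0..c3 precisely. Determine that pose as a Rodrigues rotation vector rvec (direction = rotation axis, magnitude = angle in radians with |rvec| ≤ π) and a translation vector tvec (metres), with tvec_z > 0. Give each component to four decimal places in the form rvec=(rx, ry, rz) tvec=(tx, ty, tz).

rvec=(0.5924, 0.2038, -0.3004) tvec=(0.2598, 0.0633, 1.1105)

Intrinsics K: fx=781.8, fy=614.2, cx=305.7, cy=248.1
Marker side s = 0.191 m; corners in marker frame (Z=0):
  M0 = (-0.0955, +0.0955, 0)
  M1 = (+0.0955, +0.0955, 0)
  M2 = (+0.0955, -0.0955, 0)
  M3 = (-0.0955, -0.0955, 0)
Detected image corners:
  c0 = (439.086800, 330.698436) px
  c1 = (568.608421, 311.854675) px
  c2 = (545.365905, 228.599656) px
  c3 = (405.208653, 253.149342) px
Planar DLT: solve 8×8 A·h = b for H (H[2,2]=1):
  H  [+584.26922 +377.87344 +488.61747]
  H  [-182.09161 +551.32516 +283.11598]
  H  [-0.24605 +0.46508 +1.00000]
B = K⁻¹H; ‖b₁‖=0.900533, ‖b₂‖=0.900533; λ = 2/(‖b₁‖+‖b₂‖) = 1.110453, sign → tz>0 ⇒ λ=+1.110453
r₁ = λ·B[:,0] = (+0.93672,-0.21885,-0.27323); r₂ = λ·B[:,1] = (+0.33478,+0.78816,+0.51645)
r₃ = r₁×r₂ = (+0.10233,-0.57524,+0.81156); SVD([r₁ r₂ r₃]) → R = UVᵀ:
  R  [+0.93672 +0.33478 +0.10233]
  R  [-0.21885 +0.78816 -0.57524]
  R  [-0.27323 +0.51645 +0.81156]
t = (+0.25981, +0.06331, +1.11045) m
tr R = 2.536442; θ = arccos((tr R − 1)/2) = 0.694739 rad = 39.806°
axis k = ((R−Rᵀ)₃₂, (R−Rᵀ)₁₃, (R−Rᵀ)₂₁) / (2 sinθ) = (+0.852641, +0.293320, -0.432397)
rvec = θ·k = (+0.592363, +0.203781, -0.300403)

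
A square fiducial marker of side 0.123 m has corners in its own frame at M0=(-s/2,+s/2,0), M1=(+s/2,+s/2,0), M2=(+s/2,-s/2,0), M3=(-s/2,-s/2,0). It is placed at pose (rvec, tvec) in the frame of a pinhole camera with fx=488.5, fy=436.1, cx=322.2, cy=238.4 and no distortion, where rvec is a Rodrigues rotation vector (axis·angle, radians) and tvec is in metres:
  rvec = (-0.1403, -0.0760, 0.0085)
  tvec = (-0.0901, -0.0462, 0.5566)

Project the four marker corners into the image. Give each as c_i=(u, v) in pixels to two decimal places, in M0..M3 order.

c0=(185.90, 249.51) c1=(296.59, 250.66) c2=(297.69, 157.09) c3=(190.42, 154.43)

Intrinsics K: fx=488.5, fy=436.1, cx=322.2, cy=238.4
Marker side s = 0.123 m; corners in marker frame (Z=0):
  M0 = (-0.0615, +0.0615, 0)
  M1 = (+0.0615, +0.0615, 0)
  M2 = (+0.0615, -0.0615, 0)
  M3 = (-0.0615, -0.0615, 0)
rvec = (-0.1403, -0.0760, 0.0085), |rvec| = θ = 0.15979 rad = 9.155°
Rodrigues: sinθ=0.15911, 1−cosθ=0.01274; R = I + sinθ·[k]× + (1−cosθ)·[k]×²:
    [+0.99708 -0.00314 -0.07627]
    [+0.01378 +0.99014 +0.13938]
    [+0.07508 -0.14003 +0.98730]
t = (-0.0901, -0.0462, 0.5566) m
M0: Pc = R·M0+t = (-0.15161, +0.01385, +0.54337); u = 488.5·(-0.15161)/0.54337 + 322.2 = 185.8964, v = 436.1·(+0.01385)/0.54337 + 238.4 = 249.5126
M1: Pc = R·M1+t = (-0.02897, +0.01554, +0.55261); u = 488.5·(-0.02897)/0.55261 + 322.2 = 296.5882, v = 436.1·(+0.01554)/0.55261 + 238.4 = 250.6649
M2: Pc = R·M2+t = (-0.02859, -0.10625, +0.56983); u = 488.5·(-0.02859)/0.56983 + 322.2 = 297.6939, v = 436.1·(-0.10625)/0.56983 + 238.4 = 157.0881
M3: Pc = R·M3+t = (-0.15123, -0.10794, +0.56059); u = 488.5·(-0.15123)/0.56059 + 322.2 = 190.4211, v = 436.1·(-0.10794)/0.56059 + 238.4 = 154.4296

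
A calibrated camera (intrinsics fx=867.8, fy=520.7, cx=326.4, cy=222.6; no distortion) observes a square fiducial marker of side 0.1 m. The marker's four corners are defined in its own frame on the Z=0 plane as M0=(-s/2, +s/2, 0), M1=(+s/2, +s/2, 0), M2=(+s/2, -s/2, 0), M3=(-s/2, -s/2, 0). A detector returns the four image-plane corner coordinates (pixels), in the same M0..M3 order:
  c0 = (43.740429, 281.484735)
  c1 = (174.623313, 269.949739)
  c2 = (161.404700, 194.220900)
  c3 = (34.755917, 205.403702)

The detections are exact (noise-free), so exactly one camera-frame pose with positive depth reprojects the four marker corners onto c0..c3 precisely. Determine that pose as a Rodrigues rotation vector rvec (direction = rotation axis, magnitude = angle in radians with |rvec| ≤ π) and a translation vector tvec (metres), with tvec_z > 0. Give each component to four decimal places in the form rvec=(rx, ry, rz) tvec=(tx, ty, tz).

rvec=(-0.2203, 0.0180, -0.1452) tvec=(-0.1712, 0.0186, 0.6666)

Intrinsics K: fx=867.8, fy=520.7, cx=326.4, cy=222.6
Marker side s = 0.1 m; corners in marker frame (Z=0):
  M0 = (-0.0500, +0.0500, 0)
  M1 = (+0.0500, +0.0500, 0)
  M2 = (+0.0500, -0.0500, 0)
  M3 = (-0.0500, -0.0500, 0)
Detected image corners:
  c0 = (43.740429, 281.484735) px
  c1 = (174.623313, 269.949739) px
  c2 = (161.404700, 194.220900) px
  c3 = (34.755917, 205.403702) px
Planar DLT: solve 8×8 A·h = b for H (H[2,2]=1):
  H  [+1287.02327 +76.96130 +103.53097]
  H  [-114.21911 +680.92419 +237.14203]
  H  [-0.00277 -0.32858 +1.00000]
B = K⁻¹H; ‖b₁‖=1.500083, ‖b₂‖=1.500083; λ = 2/(‖b₁‖+‖b₂‖) = 0.666630, sign → tz>0 ⇒ λ=+0.666630
r₁ = λ·B[:,0] = (+0.98937,-0.14544,-0.00185); r₂ = λ·B[:,1] = (+0.14151,+0.96540,-0.21904)
r₃ = r₁×r₂ = (+0.03364,+0.21645,+0.97571); SVD([r₁ r₂ r₃]) → R = UVᵀ:
  R  [+0.98937 +0.14151 +0.03364]
  R  [-0.14544 +0.96540 +0.21645]
  R  [-0.00185 -0.21904 +0.97571]
t = (-0.17120, +0.01862, +0.66663) m
tr R = 2.930478; θ = arccos((tr R − 1)/2) = 0.264440 rad = 15.151°
axis k = ((R−Rᵀ)₃₂, (R−Rᵀ)₁₃, (R−Rᵀ)₂₁) / (2 sinθ) = (-0.833105, +0.067891, -0.548932)
rvec = θ·k = (-0.220306, +0.017953, -0.145160)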